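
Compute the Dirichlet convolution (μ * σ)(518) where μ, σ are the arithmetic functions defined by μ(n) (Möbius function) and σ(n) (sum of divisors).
(μ * σ)(518) = 518

Divisors of 518: [1, 2, 7, 14, 37, 74, 259, 518]. For each d | 518:
  d = 1: μ(1) · σ(518/1) = 1 · 912 = 912
  d = 2: μ(2) · σ(518/2) = -1 · 304 = -304
  d = 7: μ(7) · σ(518/7) = -1 · 114 = -114
  d = 14: μ(14) · σ(518/14) = 1 · 38 = 38
  d = 37: μ(37) · σ(518/37) = -1 · 24 = -24
  d = 74: μ(74) · σ(518/74) = 1 · 8 = 8
  d = 259: μ(259) · σ(518/259) = 1 · 3 = 3
  d = 518: μ(518) · σ(518/518) = -1 · 1 = -1
Summing: (μ * σ)(518) = 912 + -304 + -114 + 38 + -24 + 8 + 3 + -1 = 518.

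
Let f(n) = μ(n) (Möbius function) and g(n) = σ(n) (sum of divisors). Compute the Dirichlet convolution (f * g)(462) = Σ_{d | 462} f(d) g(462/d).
(μ * σ)(462) = 462

Divisors of 462: [1, 2, 3, 6, 7, 11, 14, 21, 22, 33, 42, 66, 77, 154, 231, 462]. For each d | 462:
  d = 1: μ(1) · σ(462/1) = 1 · 1152 = 1152
  d = 2: μ(2) · σ(462/2) = -1 · 384 = -384
  d = 3: μ(3) · σ(462/3) = -1 · 288 = -288
  d = 6: μ(6) · σ(462/6) = 1 · 96 = 96
  d = 7: μ(7) · σ(462/7) = -1 · 144 = -144
  d = 11: μ(11) · σ(462/11) = -1 · 96 = -96
  d = 14: μ(14) · σ(462/14) = 1 · 48 = 48
  d = 21: μ(21) · σ(462/21) = 1 · 36 = 36
  d = 22: μ(22) · σ(462/22) = 1 · 32 = 32
  d = 33: μ(33) · σ(462/33) = 1 · 24 = 24
  d = 42: μ(42) · σ(462/42) = -1 · 12 = -12
  d = 66: μ(66) · σ(462/66) = -1 · 8 = -8
  d = 77: μ(77) · σ(462/77) = 1 · 12 = 12
  d = 154: μ(154) · σ(462/154) = -1 · 4 = -4
  d = 231: μ(231) · σ(462/231) = -1 · 3 = -3
  d = 462: μ(462) · σ(462/462) = 1 · 1 = 1
Summing: (μ * σ)(462) = 1152 + -384 + -288 + 96 + -144 + -96 + 48 + 36 + 32 + 24 + -12 + -8 + 12 + -4 + -3 + 1 = 462.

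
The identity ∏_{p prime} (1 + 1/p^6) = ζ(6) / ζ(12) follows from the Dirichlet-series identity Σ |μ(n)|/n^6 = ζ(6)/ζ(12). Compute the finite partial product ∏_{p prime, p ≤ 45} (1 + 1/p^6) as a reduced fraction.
∏ = 1359712698137872510059489328104656331148295030771712937358491632747920000/1336862024495300077504819810119357413472366273194284637902602168232026717

The primes p ≤ 45 are [2, 3, 5, 7, 11, 13, 17, 19, 23, 29, 31, 37, 41, 43]. For each, (1 + 1/p^6) = (p^6 + 1)/p^6. Multiplying these fractions over p ∈ [2, 3, 5, 7, 11, 13, 17, 19, 23, 29, 31, 37, 41, 43] gives 1359712698137872510059489328104656331148295030771712937358491632747920000/1336862024495300077504819810119357413472366273194284637902602168232026717. (In the limit P → ∞ this tends to ζ(6)/ζ(12).)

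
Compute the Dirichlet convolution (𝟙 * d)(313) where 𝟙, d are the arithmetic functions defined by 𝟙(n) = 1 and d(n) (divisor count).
(𝟙 * d)(313) = 3

Divisors of 313: [1, 313]. For each d | 313:
  d = 1: 𝟙(1) · d(313/1) = 1 · 2 = 2
  d = 313: 𝟙(313) · d(313/313) = 1 · 1 = 1
Summing: (𝟙 * d)(313) = 2 + 1 = 3.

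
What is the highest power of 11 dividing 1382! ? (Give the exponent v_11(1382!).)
v_11(1382!) = 137

Legendre's formula: v_p(n!) = Σ_{k ≥ 1} ⌊n / p^k⌋. For p = 11, n = 1382, the terms are:
  ⌊1382/11^1⌋ = ⌊1382/11⌋ = 125
  ⌊1382/11^2⌋ = ⌊1382/121⌋ = 11
  ⌊1382/11^3⌋ = ⌊1382/1331⌋ = 1
(the next term ⌊1382/11^4⌋ = 0, terminating the sum). Summing: v_11(1382!) = 125 + 11 + 1 = 137.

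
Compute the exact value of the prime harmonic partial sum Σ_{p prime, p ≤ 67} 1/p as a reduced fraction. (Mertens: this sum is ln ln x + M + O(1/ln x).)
Σ 1/p = 13585328068403621603022853/7858321551080267055879090

π(67) = 19, so the primes ≤ 67 are [2, 3, 5, 7, 11, 13, 17, 19, 23, 29, 31, 37, 41, 43, 47, 53, 59, 61, 67]. Summing 1/p over these primes: 13585328068403621603022853/7858321551080267055879090 ≈ 1.7288. Mertens estimate ln ln(67) + 0.2615 ≈ 1.6977.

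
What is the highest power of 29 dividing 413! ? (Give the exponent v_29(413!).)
v_29(413!) = 14

Legendre's formula: v_p(n!) = Σ_{k ≥ 1} ⌊n / p^k⌋. For p = 29, n = 413, the terms are:
  ⌊413/29^1⌋ = ⌊413/29⌋ = 14
(the next term ⌊413/29^2⌋ = 0, terminating the sum). Summing: v_29(413!) = 14 = 14.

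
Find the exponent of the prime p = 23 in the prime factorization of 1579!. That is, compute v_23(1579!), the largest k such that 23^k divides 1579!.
v_23(1579!) = 70

Legendre's formula: v_p(n!) = Σ_{k ≥ 1} ⌊n / p^k⌋. For p = 23, n = 1579, the terms are:
  ⌊1579/23^1⌋ = ⌊1579/23⌋ = 68
  ⌊1579/23^2⌋ = ⌊1579/529⌋ = 2
(the next term ⌊1579/23^3⌋ = 0, terminating the sum). Summing: v_23(1579!) = 68 + 2 = 70.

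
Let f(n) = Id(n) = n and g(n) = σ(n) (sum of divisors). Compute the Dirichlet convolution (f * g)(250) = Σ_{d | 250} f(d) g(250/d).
(Id * σ)(250) = 2930

Divisors of 250: [1, 2, 5, 10, 25, 50, 125, 250]. For each d | 250:
  d = 1: Id(1) · σ(250/1) = 1 · 468 = 468
  d = 2: Id(2) · σ(250/2) = 2 · 156 = 312
  d = 5: Id(5) · σ(250/5) = 5 · 93 = 465
  d = 10: Id(10) · σ(250/10) = 10 · 31 = 310
  d = 25: Id(25) · σ(250/25) = 25 · 18 = 450
  d = 50: Id(50) · σ(250/50) = 50 · 6 = 300
  d = 125: Id(125) · σ(250/125) = 125 · 3 = 375
  d = 250: Id(250) · σ(250/250) = 250 · 1 = 250
Summing: (Id * σ)(250) = 468 + 312 + 465 + 310 + 450 + 300 + 375 + 250 = 2930.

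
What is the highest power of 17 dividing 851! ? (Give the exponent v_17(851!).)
v_17(851!) = 52

Legendre's formula: v_p(n!) = Σ_{k ≥ 1} ⌊n / p^k⌋. For p = 17, n = 851, the terms are:
  ⌊851/17^1⌋ = ⌊851/17⌋ = 50
  ⌊851/17^2⌋ = ⌊851/289⌋ = 2
(the next term ⌊851/17^3⌋ = 0, terminating the sum). Summing: v_17(851!) = 50 + 2 = 52.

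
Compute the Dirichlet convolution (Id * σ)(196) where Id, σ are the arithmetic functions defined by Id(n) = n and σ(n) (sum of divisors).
(Id * σ)(196) = 2754

Divisors of 196: [1, 2, 4, 7, 14, 28, 49, 98, 196]. For each d | 196:
  d = 1: Id(1) · σ(196/1) = 1 · 399 = 399
  d = 2: Id(2) · σ(196/2) = 2 · 171 = 342
  d = 4: Id(4) · σ(196/4) = 4 · 57 = 228
  d = 7: Id(7) · σ(196/7) = 7 · 56 = 392
  d = 14: Id(14) · σ(196/14) = 14 · 24 = 336
  d = 28: Id(28) · σ(196/28) = 28 · 8 = 224
  d = 49: Id(49) · σ(196/49) = 49 · 7 = 343
  d = 98: Id(98) · σ(196/98) = 98 · 3 = 294
  d = 196: Id(196) · σ(196/196) = 196 · 1 = 196
Summing: (Id * σ)(196) = 399 + 342 + 228 + 392 + 336 + 224 + 343 + 294 + 196 = 2754.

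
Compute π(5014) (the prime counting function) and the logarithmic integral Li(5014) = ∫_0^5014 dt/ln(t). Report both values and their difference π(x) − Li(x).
π(5014) = 672;  Li(5014) ≈ 685.92;  π(x) − Li(x) ≈ -13.92.

Direct count of primes ≤ 5014 gives π(5014) = 672. Numerical evaluation of the logarithmic integral gives Li(5014) ≈ 685.92. The difference π(x) − Li(x) ≈ -13.92 is typically negative for small/moderate x (Li(x) overestimates), though Littlewood's theorem shows this sign changes infinitely often.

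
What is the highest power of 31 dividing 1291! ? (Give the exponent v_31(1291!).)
v_31(1291!) = 42

Legendre's formula: v_p(n!) = Σ_{k ≥ 1} ⌊n / p^k⌋. For p = 31, n = 1291, the terms are:
  ⌊1291/31^1⌋ = ⌊1291/31⌋ = 41
  ⌊1291/31^2⌋ = ⌊1291/961⌋ = 1
(the next term ⌊1291/31^3⌋ = 0, terminating the sum). Summing: v_31(1291!) = 41 + 1 = 42.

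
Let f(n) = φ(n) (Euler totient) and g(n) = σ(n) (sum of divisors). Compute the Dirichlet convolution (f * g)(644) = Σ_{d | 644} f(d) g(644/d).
(φ * σ)(644) = 7728

Divisors of 644: [1, 2, 4, 7, 14, 23, 28, 46, 92, 161, 322, 644]. For each d | 644:
  d = 1: φ(1) · σ(644/1) = 1 · 1344 = 1344
  d = 2: φ(2) · σ(644/2) = 1 · 576 = 576
  d = 4: φ(4) · σ(644/4) = 2 · 192 = 384
  d = 7: φ(7) · σ(644/7) = 6 · 168 = 1008
  d = 14: φ(14) · σ(644/14) = 6 · 72 = 432
  d = 23: φ(23) · σ(644/23) = 22 · 56 = 1232
  d = 28: φ(28) · σ(644/28) = 12 · 24 = 288
  d = 46: φ(46) · σ(644/46) = 22 · 24 = 528
  d = 92: φ(92) · σ(644/92) = 44 · 8 = 352
  d = 161: φ(161) · σ(644/161) = 132 · 7 = 924
  d = 322: φ(322) · σ(644/322) = 132 · 3 = 396
  d = 644: φ(644) · σ(644/644) = 264 · 1 = 264
Summing: (φ * σ)(644) = 1344 + 576 + 384 + 1008 + 432 + 1232 + 288 + 528 + 352 + 924 + 396 + 264 = 7728.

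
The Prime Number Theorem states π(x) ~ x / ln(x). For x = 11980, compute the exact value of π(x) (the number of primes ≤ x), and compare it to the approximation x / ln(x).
π(11980) = 1436;  x/ln(x) ≈ 1275.69;  relative error ≈ 11.16%.

Directly count primes up to 11980: π(11980) = 1436. The PNT approximation gives 11980/ln(11980) ≈ 11980/9.39099 ≈ 1275.69. Relative error (π(x) − x/ln(x)) / π(x) ≈ 11.16%; the approximation is known to undercount slightly (Li(x) is a better estimate).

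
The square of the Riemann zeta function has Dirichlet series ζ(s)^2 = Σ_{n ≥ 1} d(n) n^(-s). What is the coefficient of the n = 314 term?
d(314) = 4

ζ(s)^2 = (Σ 1/m^s)(Σ 1/k^s). The coefficient of 1/n^s in the product is the number of ordered pairs (m, k) with mk = n, which equals d(n). For n = 314, divisors are [1, 2, 157, 314], so d(314) = 4.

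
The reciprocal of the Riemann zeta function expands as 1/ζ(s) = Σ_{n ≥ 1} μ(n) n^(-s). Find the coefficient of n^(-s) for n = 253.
μ(253) = 1

Factor n = 253 = 11 · 23. μ(n) = 0 if any exponent ≥ 2 (not squarefree); otherwise μ(n) = (−1)^{ω(n)} where ω(n) is the number of distinct prime factors. Applying: μ(253) = 1.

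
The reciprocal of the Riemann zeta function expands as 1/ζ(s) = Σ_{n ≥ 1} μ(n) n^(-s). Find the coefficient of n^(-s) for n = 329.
μ(329) = 1

Factor n = 329 = 7 · 47. μ(n) = 0 if any exponent ≥ 2 (not squarefree); otherwise μ(n) = (−1)^{ω(n)} where ω(n) is the number of distinct prime factors. Applying: μ(329) = 1.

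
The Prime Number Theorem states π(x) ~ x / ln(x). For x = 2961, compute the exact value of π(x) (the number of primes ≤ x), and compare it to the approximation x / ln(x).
π(2961) = 426;  x/ln(x) ≈ 370.44;  relative error ≈ 13.04%.

Directly count primes up to 2961: π(2961) = 426. The PNT approximation gives 2961/ln(2961) ≈ 2961/7.99328 ≈ 370.44. Relative error (π(x) − x/ln(x)) / π(x) ≈ 13.04%; the approximation is known to undercount slightly (Li(x) is a better estimate).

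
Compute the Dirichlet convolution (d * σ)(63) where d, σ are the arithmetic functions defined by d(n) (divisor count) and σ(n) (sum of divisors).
(d * σ)(63) = 240

Divisors of 63: [1, 3, 7, 9, 21, 63]. For each d | 63:
  d = 1: d(1) · σ(63/1) = 1 · 104 = 104
  d = 3: d(3) · σ(63/3) = 2 · 32 = 64
  d = 7: d(7) · σ(63/7) = 2 · 13 = 26
  d = 9: d(9) · σ(63/9) = 3 · 8 = 24
  d = 21: d(21) · σ(63/21) = 4 · 4 = 16
  d = 63: d(63) · σ(63/63) = 6 · 1 = 6
Summing: (d * σ)(63) = 104 + 64 + 26 + 24 + 16 + 6 = 240.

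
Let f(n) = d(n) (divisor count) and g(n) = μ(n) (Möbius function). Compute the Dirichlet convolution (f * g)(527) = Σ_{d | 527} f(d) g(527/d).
(d * μ)(527) = 1

Divisors of 527: [1, 17, 31, 527]. For each d | 527:
  d = 1: d(1) · μ(527/1) = 1 · 1 = 1
  d = 17: d(17) · μ(527/17) = 2 · -1 = -2
  d = 31: d(31) · μ(527/31) = 2 · -1 = -2
  d = 527: d(527) · μ(527/527) = 4 · 1 = 4
Summing: (d * μ)(527) = 1 + -2 + -2 + 4 = 1.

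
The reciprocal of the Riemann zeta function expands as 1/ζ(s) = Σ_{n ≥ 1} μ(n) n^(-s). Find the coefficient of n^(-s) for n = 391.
μ(391) = 1

Factor n = 391 = 17 · 23. μ(n) = 0 if any exponent ≥ 2 (not squarefree); otherwise μ(n) = (−1)^{ω(n)} where ω(n) is the number of distinct prime factors. Applying: μ(391) = 1.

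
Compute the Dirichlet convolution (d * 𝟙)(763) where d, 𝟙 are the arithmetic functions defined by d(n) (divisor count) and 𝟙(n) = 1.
(d * 𝟙)(763) = 9

Divisors of 763: [1, 7, 109, 763]. For each d | 763:
  d = 1: d(1) · 𝟙(763/1) = 1 · 1 = 1
  d = 7: d(7) · 𝟙(763/7) = 2 · 1 = 2
  d = 109: d(109) · 𝟙(763/109) = 2 · 1 = 2
  d = 763: d(763) · 𝟙(763/763) = 4 · 1 = 4
Summing: (d * 𝟙)(763) = 1 + 2 + 2 + 4 = 9.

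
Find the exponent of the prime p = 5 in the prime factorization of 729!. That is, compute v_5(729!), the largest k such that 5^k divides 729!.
v_5(729!) = 180

Legendre's formula: v_p(n!) = Σ_{k ≥ 1} ⌊n / p^k⌋. For p = 5, n = 729, the terms are:
  ⌊729/5^1⌋ = ⌊729/5⌋ = 145
  ⌊729/5^2⌋ = ⌊729/25⌋ = 29
  ⌊729/5^3⌋ = ⌊729/125⌋ = 5
  ⌊729/5^4⌋ = ⌊729/625⌋ = 1
(the next term ⌊729/5^5⌋ = 0, terminating the sum). Summing: v_5(729!) = 145 + 29 + 5 + 1 = 180.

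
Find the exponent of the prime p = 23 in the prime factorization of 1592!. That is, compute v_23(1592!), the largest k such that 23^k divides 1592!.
v_23(1592!) = 72

Legendre's formula: v_p(n!) = Σ_{k ≥ 1} ⌊n / p^k⌋. For p = 23, n = 1592, the terms are:
  ⌊1592/23^1⌋ = ⌊1592/23⌋ = 69
  ⌊1592/23^2⌋ = ⌊1592/529⌋ = 3
(the next term ⌊1592/23^3⌋ = 0, terminating the sum). Summing: v_23(1592!) = 69 + 3 = 72.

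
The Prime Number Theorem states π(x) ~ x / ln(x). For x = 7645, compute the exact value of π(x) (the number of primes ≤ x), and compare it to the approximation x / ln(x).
π(7645) = 970;  x/ln(x) ≈ 854.97;  relative error ≈ 11.86%.

Directly count primes up to 7645: π(7645) = 970. The PNT approximation gives 7645/ln(7645) ≈ 7645/8.94181 ≈ 854.97. Relative error (π(x) − x/ln(x)) / π(x) ≈ 11.86%; the approximation is known to undercount slightly (Li(x) is a better estimate).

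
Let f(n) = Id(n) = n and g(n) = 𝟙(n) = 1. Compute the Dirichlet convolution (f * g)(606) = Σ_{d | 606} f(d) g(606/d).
(Id * 𝟙)(606) = 1224

Divisors of 606: [1, 2, 3, 6, 101, 202, 303, 606]. For each d | 606:
  d = 1: Id(1) · 𝟙(606/1) = 1 · 1 = 1
  d = 2: Id(2) · 𝟙(606/2) = 2 · 1 = 2
  d = 3: Id(3) · 𝟙(606/3) = 3 · 1 = 3
  d = 6: Id(6) · 𝟙(606/6) = 6 · 1 = 6
  d = 101: Id(101) · 𝟙(606/101) = 101 · 1 = 101
  d = 202: Id(202) · 𝟙(606/202) = 202 · 1 = 202
  d = 303: Id(303) · 𝟙(606/303) = 303 · 1 = 303
  d = 606: Id(606) · 𝟙(606/606) = 606 · 1 = 606
Summing: (Id * 𝟙)(606) = 1 + 2 + 3 + 6 + 101 + 202 + 303 + 606 = 1224.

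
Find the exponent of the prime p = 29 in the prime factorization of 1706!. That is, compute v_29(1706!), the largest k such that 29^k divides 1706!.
v_29(1706!) = 60

Legendre's formula: v_p(n!) = Σ_{k ≥ 1} ⌊n / p^k⌋. For p = 29, n = 1706, the terms are:
  ⌊1706/29^1⌋ = ⌊1706/29⌋ = 58
  ⌊1706/29^2⌋ = ⌊1706/841⌋ = 2
(the next term ⌊1706/29^3⌋ = 0, terminating the sum). Summing: v_29(1706!) = 58 + 2 = 60.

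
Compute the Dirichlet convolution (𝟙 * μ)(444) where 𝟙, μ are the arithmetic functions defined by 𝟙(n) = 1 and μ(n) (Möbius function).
(𝟙 * μ)(444) = 0

Divisors of 444: [1, 2, 3, 4, 6, 12, 37, 74, 111, 148, 222, 444]. For each d | 444:
  d = 1: 𝟙(1) · μ(444/1) = 1 · 0 = 0
  d = 2: 𝟙(2) · μ(444/2) = 1 · -1 = -1
  d = 3: 𝟙(3) · μ(444/3) = 1 · 0 = 0
  d = 4: 𝟙(4) · μ(444/4) = 1 · 1 = 1
  d = 6: 𝟙(6) · μ(444/6) = 1 · 1 = 1
  d = 12: 𝟙(12) · μ(444/12) = 1 · -1 = -1
  d = 37: 𝟙(37) · μ(444/37) = 1 · 0 = 0
  d = 74: 𝟙(74) · μ(444/74) = 1 · 1 = 1
  d = 111: 𝟙(111) · μ(444/111) = 1 · 0 = 0
  d = 148: 𝟙(148) · μ(444/148) = 1 · -1 = -1
  d = 222: 𝟙(222) · μ(444/222) = 1 · -1 = -1
  d = 444: 𝟙(444) · μ(444/444) = 1 · 1 = 1
Summing: (𝟙 * μ)(444) = 0 + -1 + 0 + 1 + 1 + -1 + 0 + 1 + 0 + -1 + -1 + 1 = 0.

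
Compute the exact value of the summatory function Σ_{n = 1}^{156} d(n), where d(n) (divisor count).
Σ_{n ≤ 156} d(n) = 820

Compute d(n) for each 1 ≤ n ≤ 156: d(1) = 1, d(2) = 2, d(3) = 2, d(4) = 3, d(5) = 2, d(6) = 4, d(7) = 2, d(8) = 4, d(9) = 3, d(10) = 4, d(11) = 2, d(12) = 6, d(13) = 2, d(14) = 4, d(15) = 4, d(16) = 5, d(17) = 2, d(18) = 6, d(19) = 2, d(20) = 6, d(21) = 4, d(22) = 4, d(23) = 2, d(24) = 8, d(25) = 3, d(26) = 4, d(27) = 4, d(28) = 6, d(29) = 2, d(30) = 8, d(31) = 2, d(32) = 6, d(33) = 4, d(34) = 4, d(35) = 4, d(36) = 9, d(37) = 2, d(38) = 4, d(39) = 4, d(40) = 8, d(41) = 2, d(42) = 8, d(43) = 2, d(44) = 6, d(45) = 6, d(46) = 4, d(47) = 2, d(48) = 10, d(49) = 3, d(50) = 6, d(51) = 4, d(52) = 6, d(53) = 2, d(54) = 8, d(55) = 4, d(56) = 8, d(57) = 4, d(58) = 4, d(59) = 2, d(60) = 12, d(61) = 2, d(62) = 4, d(63) = 6, d(64) = 7, d(65) = 4, d(66) = 8, d(67) = 2, d(68) = 6, d(69) = 4, d(70) = 8, d(71) = 2, d(72) = 12, d(73) = 2, d(74) = 4, d(75) = 6, d(76) = 6, d(77) = 4, d(78) = 8, d(79) = 2, d(80) = 10, d(81) = 5, d(82) = 4, d(83) = 2, d(84) = 12, d(85) = 4, d(86) = 4, d(87) = 4, d(88) = 8, d(89) = 2, d(90) = 12, d(91) = 4, d(92) = 6, d(93) = 4, d(94) = 4, d(95) = 4, d(96) = 12, d(97) = 2, d(98) = 6, d(99) = 6, d(100) = 9, d(101) = 2, d(102) = 8, d(103) = 2, d(104) = 8, d(105) = 8, d(106) = 4, d(107) = 2, d(108) = 12, d(109) = 2, d(110) = 8, d(111) = 4, d(112) = 10, d(113) = 2, d(114) = 8, d(115) = 4, d(116) = 6, d(117) = 6, d(118) = 4, d(119) = 4, d(120) = 16, d(121) = 3, d(122) = 4, d(123) = 4, d(124) = 6, d(125) = 4, d(126) = 12, d(127) = 2, d(128) = 8, d(129) = 4, d(130) = 8, d(131) = 2, d(132) = 12, d(133) = 4, d(134) = 4, d(135) = 8, d(136) = 8, d(137) = 2, d(138) = 8, d(139) = 2, d(140) = 12, d(141) = 4, d(142) = 4, d(143) = 4, d(144) = 15, d(145) = 4, d(146) = 4, d(147) = 6, d(148) = 6, d(149) = 2, d(150) = 12, d(151) = 2, d(152) = 8, d(153) = 6, d(154) = 8, d(155) = 4, d(156) = 12. Summing all 156 values: 820. (Dirichlet's divisor formula: Σ_{n ≤ x} d(n) = x ln(x) + (2γ − 1) x + O(√x). For x = 156, the asymptotic estimate is ≈ 811.87.)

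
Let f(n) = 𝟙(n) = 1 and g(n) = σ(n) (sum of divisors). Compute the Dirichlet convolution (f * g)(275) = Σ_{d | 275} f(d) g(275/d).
(𝟙 * σ)(275) = 494

Divisors of 275: [1, 5, 11, 25, 55, 275]. For each d | 275:
  d = 1: 𝟙(1) · σ(275/1) = 1 · 372 = 372
  d = 5: 𝟙(5) · σ(275/5) = 1 · 72 = 72
  d = 11: 𝟙(11) · σ(275/11) = 1 · 31 = 31
  d = 25: 𝟙(25) · σ(275/25) = 1 · 12 = 12
  d = 55: 𝟙(55) · σ(275/55) = 1 · 6 = 6
  d = 275: 𝟙(275) · σ(275/275) = 1 · 1 = 1
Summing: (𝟙 * σ)(275) = 372 + 72 + 31 + 12 + 6 + 1 = 494.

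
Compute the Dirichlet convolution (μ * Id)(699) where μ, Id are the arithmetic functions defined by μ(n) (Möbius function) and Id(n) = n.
(μ * Id)(699) = 464

Divisors of 699: [1, 3, 233, 699]. For each d | 699:
  d = 1: μ(1) · Id(699/1) = 1 · 699 = 699
  d = 3: μ(3) · Id(699/3) = -1 · 233 = -233
  d = 233: μ(233) · Id(699/233) = -1 · 3 = -3
  d = 699: μ(699) · Id(699/699) = 1 · 1 = 1
Summing: (μ * Id)(699) = 699 + -233 + -3 + 1 = 464.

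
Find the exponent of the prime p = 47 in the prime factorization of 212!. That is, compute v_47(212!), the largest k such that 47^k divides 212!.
v_47(212!) = 4

Legendre's formula: v_p(n!) = Σ_{k ≥ 1} ⌊n / p^k⌋. For p = 47, n = 212, the terms are:
  ⌊212/47^1⌋ = ⌊212/47⌋ = 4
(the next term ⌊212/47^2⌋ = 0, terminating the sum). Summing: v_47(212!) = 4 = 4.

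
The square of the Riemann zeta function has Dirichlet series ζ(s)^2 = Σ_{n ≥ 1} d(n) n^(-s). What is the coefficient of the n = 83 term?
d(83) = 2

ζ(s)^2 = (Σ 1/m^s)(Σ 1/k^s). The coefficient of 1/n^s in the product is the number of ordered pairs (m, k) with mk = n, which equals d(n). For n = 83, divisors are [1, 83], so d(83) = 2.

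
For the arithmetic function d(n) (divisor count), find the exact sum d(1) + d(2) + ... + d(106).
Σ_{n ≤ 106} d(n) = 514

Compute d(n) for each 1 ≤ n ≤ 106: d(1) = 1, d(2) = 2, d(3) = 2, d(4) = 3, d(5) = 2, d(6) = 4, d(7) = 2, d(8) = 4, d(9) = 3, d(10) = 4, d(11) = 2, d(12) = 6, d(13) = 2, d(14) = 4, d(15) = 4, d(16) = 5, d(17) = 2, d(18) = 6, d(19) = 2, d(20) = 6, d(21) = 4, d(22) = 4, d(23) = 2, d(24) = 8, d(25) = 3, d(26) = 4, d(27) = 4, d(28) = 6, d(29) = 2, d(30) = 8, d(31) = 2, d(32) = 6, d(33) = 4, d(34) = 4, d(35) = 4, d(36) = 9, d(37) = 2, d(38) = 4, d(39) = 4, d(40) = 8, d(41) = 2, d(42) = 8, d(43) = 2, d(44) = 6, d(45) = 6, d(46) = 4, d(47) = 2, d(48) = 10, d(49) = 3, d(50) = 6, d(51) = 4, d(52) = 6, d(53) = 2, d(54) = 8, d(55) = 4, d(56) = 8, d(57) = 4, d(58) = 4, d(59) = 2, d(60) = 12, d(61) = 2, d(62) = 4, d(63) = 6, d(64) = 7, d(65) = 4, d(66) = 8, d(67) = 2, d(68) = 6, d(69) = 4, d(70) = 8, d(71) = 2, d(72) = 12, d(73) = 2, d(74) = 4, d(75) = 6, d(76) = 6, d(77) = 4, d(78) = 8, d(79) = 2, d(80) = 10, d(81) = 5, d(82) = 4, d(83) = 2, d(84) = 12, d(85) = 4, d(86) = 4, d(87) = 4, d(88) = 8, d(89) = 2, d(90) = 12, d(91) = 4, d(92) = 6, d(93) = 4, d(94) = 4, d(95) = 4, d(96) = 12, d(97) = 2, d(98) = 6, d(99) = 6, d(100) = 9, d(101) = 2, d(102) = 8, d(103) = 2, d(104) = 8, d(105) = 8, d(106) = 4. Summing all 106 values: 514. (Dirichlet's divisor formula: Σ_{n ≤ x} d(n) = x ln(x) + (2γ − 1) x + O(√x). For x = 106, the asymptotic estimate is ≈ 510.69.)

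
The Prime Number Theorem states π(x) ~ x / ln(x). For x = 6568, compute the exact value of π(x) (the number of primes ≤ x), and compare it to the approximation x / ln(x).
π(6568) = 848;  x/ln(x) ≈ 747.22;  relative error ≈ 11.88%.

Directly count primes up to 6568: π(6568) = 848. The PNT approximation gives 6568/ln(6568) ≈ 6568/8.78996 ≈ 747.22. Relative error (π(x) − x/ln(x)) / π(x) ≈ 11.88%; the approximation is known to undercount slightly (Li(x) is a better estimate).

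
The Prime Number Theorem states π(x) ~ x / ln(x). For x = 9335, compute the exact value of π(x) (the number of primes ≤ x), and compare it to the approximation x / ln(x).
π(9335) = 1154;  x/ln(x) ≈ 1021.16;  relative error ≈ 11.51%.

Directly count primes up to 9335: π(9335) = 1154. The PNT approximation gives 9335/ln(9335) ≈ 9335/9.14153 ≈ 1021.16. Relative error (π(x) − x/ln(x)) / π(x) ≈ 11.51%; the approximation is known to undercount slightly (Li(x) is a better estimate).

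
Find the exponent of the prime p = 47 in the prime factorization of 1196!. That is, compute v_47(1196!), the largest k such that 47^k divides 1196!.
v_47(1196!) = 25

Legendre's formula: v_p(n!) = Σ_{k ≥ 1} ⌊n / p^k⌋. For p = 47, n = 1196, the terms are:
  ⌊1196/47^1⌋ = ⌊1196/47⌋ = 25
(the next term ⌊1196/47^2⌋ = 0, terminating the sum). Summing: v_47(1196!) = 25 = 25.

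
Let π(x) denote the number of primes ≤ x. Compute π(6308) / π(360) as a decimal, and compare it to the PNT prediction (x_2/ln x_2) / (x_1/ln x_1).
π(6308)/π(360) = 820/72 ≈ 11.3889;  PNT prediction ≈ 11.7877.

π(360) = 72 and π(6308) = 820, so π(6308)/π(360) ≈ 11.3889. The PNT-predicted ratio is (6308/ln(6308)) / (360/ln(360)) ≈ 11.7877. The two agree to within a few percent, as expected.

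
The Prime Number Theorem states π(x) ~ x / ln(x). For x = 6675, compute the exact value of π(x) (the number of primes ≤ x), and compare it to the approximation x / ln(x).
π(6675) = 860;  x/ln(x) ≈ 758.00;  relative error ≈ 11.86%.

Directly count primes up to 6675: π(6675) = 860. The PNT approximation gives 6675/ln(6675) ≈ 6675/8.80612 ≈ 758.00. Relative error (π(x) − x/ln(x)) / π(x) ≈ 11.86%; the approximation is known to undercount slightly (Li(x) is a better estimate).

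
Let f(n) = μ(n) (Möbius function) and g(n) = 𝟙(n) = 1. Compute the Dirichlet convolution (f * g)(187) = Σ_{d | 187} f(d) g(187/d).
(μ * 𝟙)(187) = 0

Divisors of 187: [1, 11, 17, 187]. For each d | 187:
  d = 1: μ(1) · 𝟙(187/1) = 1 · 1 = 1
  d = 11: μ(11) · 𝟙(187/11) = -1 · 1 = -1
  d = 17: μ(17) · 𝟙(187/17) = -1 · 1 = -1
  d = 187: μ(187) · 𝟙(187/187) = 1 · 1 = 1
Summing: (μ * 𝟙)(187) = 1 + -1 + -1 + 1 = 0.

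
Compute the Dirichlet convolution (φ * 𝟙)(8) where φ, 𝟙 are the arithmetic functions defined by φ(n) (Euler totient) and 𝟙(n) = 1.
(φ * 𝟙)(8) = 8

Divisors of 8: [1, 2, 4, 8]. For each d | 8:
  d = 1: φ(1) · 𝟙(8/1) = 1 · 1 = 1
  d = 2: φ(2) · 𝟙(8/2) = 1 · 1 = 1
  d = 4: φ(4) · 𝟙(8/4) = 2 · 1 = 2
  d = 8: φ(8) · 𝟙(8/8) = 4 · 1 = 4
Summing: (φ * 𝟙)(8) = 1 + 1 + 2 + 4 = 8.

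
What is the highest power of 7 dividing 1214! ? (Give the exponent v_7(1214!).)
v_7(1214!) = 200

Legendre's formula: v_p(n!) = Σ_{k ≥ 1} ⌊n / p^k⌋. For p = 7, n = 1214, the terms are:
  ⌊1214/7^1⌋ = ⌊1214/7⌋ = 173
  ⌊1214/7^2⌋ = ⌊1214/49⌋ = 24
  ⌊1214/7^3⌋ = ⌊1214/343⌋ = 3
(the next term ⌊1214/7^4⌋ = 0, terminating the sum). Summing: v_7(1214!) = 173 + 24 + 3 = 200.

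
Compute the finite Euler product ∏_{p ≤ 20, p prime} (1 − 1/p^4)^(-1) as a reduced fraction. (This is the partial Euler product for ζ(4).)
∏ = 7064087752265346803/6526834216796160000

The primes p ≤ 20 are [2, 3, 5, 7, 11, 13, 17, 19]. For each prime, (1 − 1/p^4)^(-1) = p^4 / (p^4 − 1). The product is (1 − 1/2^4)^(-1), (1 − 1/3^4)^(-1), (1 − 1/5^4)^(-1), (1 − 1/7^4)^(-1), (1 − 1/11^4)^(-1), (1 − 1/13^4)^(-1), (1 − 1/17^4)^(-1), (1 − 1/19^4)^(-1) = ∏ p^4 / (p^4 − 1) = 7064087752265346803/6526834216796160000.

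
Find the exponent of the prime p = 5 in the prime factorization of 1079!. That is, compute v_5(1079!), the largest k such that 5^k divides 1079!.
v_5(1079!) = 267

Legendre's formula: v_p(n!) = Σ_{k ≥ 1} ⌊n / p^k⌋. For p = 5, n = 1079, the terms are:
  ⌊1079/5^1⌋ = ⌊1079/5⌋ = 215
  ⌊1079/5^2⌋ = ⌊1079/25⌋ = 43
  ⌊1079/5^3⌋ = ⌊1079/125⌋ = 8
  ⌊1079/5^4⌋ = ⌊1079/625⌋ = 1
(the next term ⌊1079/5^5⌋ = 0, terminating the sum). Summing: v_5(1079!) = 215 + 43 + 8 + 1 = 267.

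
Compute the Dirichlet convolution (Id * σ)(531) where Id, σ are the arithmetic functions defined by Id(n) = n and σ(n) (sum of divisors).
(Id * σ)(531) = 4046

Divisors of 531: [1, 3, 9, 59, 177, 531]. For each d | 531:
  d = 1: Id(1) · σ(531/1) = 1 · 780 = 780
  d = 3: Id(3) · σ(531/3) = 3 · 240 = 720
  d = 9: Id(9) · σ(531/9) = 9 · 60 = 540
  d = 59: Id(59) · σ(531/59) = 59 · 13 = 767
  d = 177: Id(177) · σ(531/177) = 177 · 4 = 708
  d = 531: Id(531) · σ(531/531) = 531 · 1 = 531
Summing: (Id * σ)(531) = 780 + 720 + 540 + 767 + 708 + 531 = 4046.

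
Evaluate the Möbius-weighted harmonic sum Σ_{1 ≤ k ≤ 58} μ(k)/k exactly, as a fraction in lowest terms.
Σ μ(k)/k = 540928002430567981/16294579238595022365

Values of μ(k) for 1 ≤ k ≤ 58: μ(1) = 1, μ(2) = -1, μ(3) = -1, μ(5) = -1, μ(6) = 1, μ(7) = -1, μ(10) = 1, μ(11) = -1, μ(13) = -1, μ(14) = 1, μ(15) = 1, μ(17) = -1, μ(19) = -1, μ(21) = 1, μ(22) = 1, μ(23) = -1, μ(26) = 1, μ(29) = -1, μ(30) = -1, μ(31) = -1, μ(33) = 1, μ(34) = 1, μ(35) = 1, μ(37) = -1, μ(38) = 1, μ(39) = 1, μ(41) = -1, μ(42) = -1, μ(43) = -1, μ(46) = 1, μ(47) = -1, μ(51) = 1, μ(53) = -1, μ(55) = 1, μ(57) = 1, μ(58) = 1, with μ = 0 on non-squarefree integers. Summing μ(k)/k for k where μ(k) ≠ 0 gives 540928002430567981/16294579238595022365 ≈ 0.0332. (PNT ⟺ this sum → 0 as n → ∞.)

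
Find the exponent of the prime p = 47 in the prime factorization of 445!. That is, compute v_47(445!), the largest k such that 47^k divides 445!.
v_47(445!) = 9

Legendre's formula: v_p(n!) = Σ_{k ≥ 1} ⌊n / p^k⌋. For p = 47, n = 445, the terms are:
  ⌊445/47^1⌋ = ⌊445/47⌋ = 9
(the next term ⌊445/47^2⌋ = 0, terminating the sum). Summing: v_47(445!) = 9 = 9.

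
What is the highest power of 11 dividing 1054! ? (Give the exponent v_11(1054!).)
v_11(1054!) = 103

Legendre's formula: v_p(n!) = Σ_{k ≥ 1} ⌊n / p^k⌋. For p = 11, n = 1054, the terms are:
  ⌊1054/11^1⌋ = ⌊1054/11⌋ = 95
  ⌊1054/11^2⌋ = ⌊1054/121⌋ = 8
(the next term ⌊1054/11^3⌋ = 0, terminating the sum). Summing: v_11(1054!) = 95 + 8 = 103.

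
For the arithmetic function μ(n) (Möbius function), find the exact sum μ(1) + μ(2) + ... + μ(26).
Σ_{n ≤ 26} μ(n) = -1

Compute μ(n) for each 1 ≤ n ≤ 26: μ(1) = 1, μ(2) = -1, μ(3) = -1, μ(4) = 0, μ(5) = -1, μ(6) = 1, μ(7) = -1, μ(8) = 0, μ(9) = 0, μ(10) = 1, μ(11) = -1, μ(12) = 0, μ(13) = -1, μ(14) = 1, μ(15) = 1, μ(16) = 0, μ(17) = -1, μ(18) = 0, μ(19) = -1, μ(20) = 0, μ(21) = 1, μ(22) = 1, μ(23) = -1, μ(24) = 0, μ(25) = 0, μ(26) = 1. Summing all 26 values: -1. (Mertens function M(x) = Σ_{n ≤ x} μ(n); on average M(x) should be small (PNT ⟺ M(x) = o(x)).)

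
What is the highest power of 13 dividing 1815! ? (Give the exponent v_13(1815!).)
v_13(1815!) = 149

Legendre's formula: v_p(n!) = Σ_{k ≥ 1} ⌊n / p^k⌋. For p = 13, n = 1815, the terms are:
  ⌊1815/13^1⌋ = ⌊1815/13⌋ = 139
  ⌊1815/13^2⌋ = ⌊1815/169⌋ = 10
(the next term ⌊1815/13^3⌋ = 0, terminating the sum). Summing: v_13(1815!) = 139 + 10 = 149.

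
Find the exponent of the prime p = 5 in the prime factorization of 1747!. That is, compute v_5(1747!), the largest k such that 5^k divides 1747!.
v_5(1747!) = 433

Legendre's formula: v_p(n!) = Σ_{k ≥ 1} ⌊n / p^k⌋. For p = 5, n = 1747, the terms are:
  ⌊1747/5^1⌋ = ⌊1747/5⌋ = 349
  ⌊1747/5^2⌋ = ⌊1747/25⌋ = 69
  ⌊1747/5^3⌋ = ⌊1747/125⌋ = 13
  ⌊1747/5^4⌋ = ⌊1747/625⌋ = 2
(the next term ⌊1747/5^5⌋ = 0, terminating the sum). Summing: v_5(1747!) = 349 + 69 + 13 + 2 = 433.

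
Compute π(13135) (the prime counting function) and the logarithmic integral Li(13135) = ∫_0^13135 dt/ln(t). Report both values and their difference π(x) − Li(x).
π(13135) = 1562;  Li(13135) ≈ 1581.35;  π(x) − Li(x) ≈ -19.35.

Direct count of primes ≤ 13135 gives π(13135) = 1562. Numerical evaluation of the logarithmic integral gives Li(13135) ≈ 1581.35. The difference π(x) − Li(x) ≈ -19.35 is typically negative for small/moderate x (Li(x) overestimates), though Littlewood's theorem shows this sign changes infinitely often.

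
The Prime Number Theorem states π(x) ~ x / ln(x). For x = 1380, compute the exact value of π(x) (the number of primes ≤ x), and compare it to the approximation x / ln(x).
π(1380) = 220;  x/ln(x) ≈ 190.88;  relative error ≈ 13.24%.

Directly count primes up to 1380: π(1380) = 220. The PNT approximation gives 1380/ln(1380) ≈ 1380/7.22984 ≈ 190.88. Relative error (π(x) − x/ln(x)) / π(x) ≈ 13.24%; the approximation is known to undercount slightly (Li(x) is a better estimate).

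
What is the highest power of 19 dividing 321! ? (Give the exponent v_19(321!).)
v_19(321!) = 16

Legendre's formula: v_p(n!) = Σ_{k ≥ 1} ⌊n / p^k⌋. For p = 19, n = 321, the terms are:
  ⌊321/19^1⌋ = ⌊321/19⌋ = 16
(the next term ⌊321/19^2⌋ = 0, terminating the sum). Summing: v_19(321!) = 16 = 16.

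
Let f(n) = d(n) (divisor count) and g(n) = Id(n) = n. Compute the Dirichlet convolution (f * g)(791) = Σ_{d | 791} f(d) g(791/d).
(d * Id)(791) = 1035

Divisors of 791: [1, 7, 113, 791]. For each d | 791:
  d = 1: d(1) · Id(791/1) = 1 · 791 = 791
  d = 7: d(7) · Id(791/7) = 2 · 113 = 226
  d = 113: d(113) · Id(791/113) = 2 · 7 = 14
  d = 791: d(791) · Id(791/791) = 4 · 1 = 4
Summing: (d * Id)(791) = 791 + 226 + 14 + 4 = 1035.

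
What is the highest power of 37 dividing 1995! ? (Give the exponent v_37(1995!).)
v_37(1995!) = 54

Legendre's formula: v_p(n!) = Σ_{k ≥ 1} ⌊n / p^k⌋. For p = 37, n = 1995, the terms are:
  ⌊1995/37^1⌋ = ⌊1995/37⌋ = 53
  ⌊1995/37^2⌋ = ⌊1995/1369⌋ = 1
(the next term ⌊1995/37^3⌋ = 0, terminating the sum). Summing: v_37(1995!) = 53 + 1 = 54.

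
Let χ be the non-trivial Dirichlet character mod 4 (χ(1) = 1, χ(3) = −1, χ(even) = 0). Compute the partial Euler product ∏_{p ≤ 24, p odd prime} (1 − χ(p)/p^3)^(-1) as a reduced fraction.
∏ = 177358697820836675/183046656872153088

The odd primes p ≤ 24 are [3, 5, 7, 11, 13, 17, 19, 23]. For each, χ(p) = 1 if p ≡ 1 mod 4, χ(p) = −1 if p ≡ 3 mod 4. Taking (1 − χ(p)/p^3)^(-1) = p^3/(p^3 − χ(p)): (1 − (-1)/3^3)^(-1) · (1 − (1)/5^3)^(-1) · (1 − (-1)/7^3)^(-1) · (1 − (-1)/11^3)^(-1) · (1 − (1)/13^3)^(-1) · (1 − (1)/17^3)^(-1) · (1 − (-1)/19^3)^(-1) · (1 − (-1)/23^3)^(-1) = 177358697820836675/183046656872153088.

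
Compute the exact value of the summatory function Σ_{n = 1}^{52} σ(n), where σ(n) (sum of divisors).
Σ_{n ≤ 52} σ(n) = 2250

Compute σ(n) for each 1 ≤ n ≤ 52: σ(1) = 1, σ(2) = 3, σ(3) = 4, σ(4) = 7, σ(5) = 6, σ(6) = 12, σ(7) = 8, σ(8) = 15, σ(9) = 13, σ(10) = 18, σ(11) = 12, σ(12) = 28, σ(13) = 14, σ(14) = 24, σ(15) = 24, σ(16) = 31, σ(17) = 18, σ(18) = 39, σ(19) = 20, σ(20) = 42, σ(21) = 32, σ(22) = 36, σ(23) = 24, σ(24) = 60, σ(25) = 31, σ(26) = 42, σ(27) = 40, σ(28) = 56, σ(29) = 30, σ(30) = 72, σ(31) = 32, σ(32) = 63, σ(33) = 48, σ(34) = 54, σ(35) = 48, σ(36) = 91, σ(37) = 38, σ(38) = 60, σ(39) = 56, σ(40) = 90, σ(41) = 42, σ(42) = 96, σ(43) = 44, σ(44) = 84, σ(45) = 78, σ(46) = 72, σ(47) = 48, σ(48) = 124, σ(49) = 57, σ(50) = 93, σ(51) = 72, σ(52) = 98. Summing all 52 values: 2250. (Average order: Σ_{n ≤ x} σ(n) ~ (π²/12) x². For x = 52, (π²/12)·52² ≈ 2223.95.)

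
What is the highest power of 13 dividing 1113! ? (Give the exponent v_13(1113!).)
v_13(1113!) = 91

Legendre's formula: v_p(n!) = Σ_{k ≥ 1} ⌊n / p^k⌋. For p = 13, n = 1113, the terms are:
  ⌊1113/13^1⌋ = ⌊1113/13⌋ = 85
  ⌊1113/13^2⌋ = ⌊1113/169⌋ = 6
(the next term ⌊1113/13^3⌋ = 0, terminating the sum). Summing: v_13(1113!) = 85 + 6 = 91.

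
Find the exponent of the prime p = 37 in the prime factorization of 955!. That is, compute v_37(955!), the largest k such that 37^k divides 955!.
v_37(955!) = 25

Legendre's formula: v_p(n!) = Σ_{k ≥ 1} ⌊n / p^k⌋. For p = 37, n = 955, the terms are:
  ⌊955/37^1⌋ = ⌊955/37⌋ = 25
(the next term ⌊955/37^2⌋ = 0, terminating the sum). Summing: v_37(955!) = 25 = 25.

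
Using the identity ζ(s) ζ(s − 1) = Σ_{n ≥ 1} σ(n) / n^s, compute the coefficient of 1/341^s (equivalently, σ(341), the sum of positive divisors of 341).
σ(341) = 384

In the product (Σ m^0/m^s)(Σ k / k^s) = Σ (Σ_{d | n} d) / n^s, the coefficient of 1/n^s is σ(n) = Σ_{d | n} d. For n = 341, divisors are [1, 11, 31, 341]; summing: σ(341) = 384.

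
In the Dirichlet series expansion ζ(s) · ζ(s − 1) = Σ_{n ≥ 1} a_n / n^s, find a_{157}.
σ(157) = 158

In the product (Σ m^0/m^s)(Σ k / k^s) = Σ (Σ_{d | n} d) / n^s, the coefficient of 1/n^s is σ(n) = Σ_{d | n} d. For n = 157, divisors are [1, 157]; summing: σ(157) = 158.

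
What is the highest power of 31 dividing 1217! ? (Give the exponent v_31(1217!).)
v_31(1217!) = 40

Legendre's formula: v_p(n!) = Σ_{k ≥ 1} ⌊n / p^k⌋. For p = 31, n = 1217, the terms are:
  ⌊1217/31^1⌋ = ⌊1217/31⌋ = 39
  ⌊1217/31^2⌋ = ⌊1217/961⌋ = 1
(the next term ⌊1217/31^3⌋ = 0, terminating the sum). Summing: v_31(1217!) = 39 + 1 = 40.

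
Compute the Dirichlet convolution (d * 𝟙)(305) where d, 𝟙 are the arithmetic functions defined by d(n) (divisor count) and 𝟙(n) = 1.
(d * 𝟙)(305) = 9

Divisors of 305: [1, 5, 61, 305]. For each d | 305:
  d = 1: d(1) · 𝟙(305/1) = 1 · 1 = 1
  d = 5: d(5) · 𝟙(305/5) = 2 · 1 = 2
  d = 61: d(61) · 𝟙(305/61) = 2 · 1 = 2
  d = 305: d(305) · 𝟙(305/305) = 4 · 1 = 4
Summing: (d * 𝟙)(305) = 1 + 2 + 2 + 4 = 9.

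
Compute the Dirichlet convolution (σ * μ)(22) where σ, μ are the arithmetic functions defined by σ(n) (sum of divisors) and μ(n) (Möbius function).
(σ * μ)(22) = 22

Divisors of 22: [1, 2, 11, 22]. For each d | 22:
  d = 1: σ(1) · μ(22/1) = 1 · 1 = 1
  d = 2: σ(2) · μ(22/2) = 3 · -1 = -3
  d = 11: σ(11) · μ(22/11) = 12 · -1 = -12
  d = 22: σ(22) · μ(22/22) = 36 · 1 = 36
Summing: (σ * μ)(22) = 1 + -3 + -12 + 36 = 22.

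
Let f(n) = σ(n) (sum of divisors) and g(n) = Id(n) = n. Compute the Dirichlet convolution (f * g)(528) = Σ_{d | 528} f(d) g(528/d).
(σ * Id)(528) = 20769

Divisors of 528: [1, 2, 3, 4, 6, 8, 11, 12, 16, 22, 24, 33, 44, 48, 66, 88, 132, 176, 264, 528]. For each d | 528:
  d = 1: σ(1) · Id(528/1) = 1 · 528 = 528
  d = 2: σ(2) · Id(528/2) = 3 · 264 = 792
  d = 3: σ(3) · Id(528/3) = 4 · 176 = 704
  d = 4: σ(4) · Id(528/4) = 7 · 132 = 924
  d = 6: σ(6) · Id(528/6) = 12 · 88 = 1056
  d = 8: σ(8) · Id(528/8) = 15 · 66 = 990
  d = 11: σ(11) · Id(528/11) = 12 · 48 = 576
  d = 12: σ(12) · Id(528/12) = 28 · 44 = 1232
  d = 16: σ(16) · Id(528/16) = 31 · 33 = 1023
  d = 22: σ(22) · Id(528/22) = 36 · 24 = 864
  d = 24: σ(24) · Id(528/24) = 60 · 22 = 1320
  d = 33: σ(33) · Id(528/33) = 48 · 16 = 768
  d = 44: σ(44) · Id(528/44) = 84 · 12 = 1008
  d = 48: σ(48) · Id(528/48) = 124 · 11 = 1364
  d = 66: σ(66) · Id(528/66) = 144 · 8 = 1152
  d = 88: σ(88) · Id(528/88) = 180 · 6 = 1080
  d = 132: σ(132) · Id(528/132) = 336 · 4 = 1344
  d = 176: σ(176) · Id(528/176) = 372 · 3 = 1116
  d = 264: σ(264) · Id(528/264) = 720 · 2 = 1440
  d = 528: σ(528) · Id(528/528) = 1488 · 1 = 1488
Summing: (σ * Id)(528) = 528 + 792 + 704 + 924 + 1056 + 990 + 576 + 1232 + 1023 + 864 + 1320 + 768 + 1008 + 1364 + 1152 + 1080 + 1344 + 1116 + 1440 + 1488 = 20769.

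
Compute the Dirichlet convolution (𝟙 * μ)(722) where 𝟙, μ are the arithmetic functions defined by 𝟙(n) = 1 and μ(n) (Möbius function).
(𝟙 * μ)(722) = 0

Divisors of 722: [1, 2, 19, 38, 361, 722]. For each d | 722:
  d = 1: 𝟙(1) · μ(722/1) = 1 · 0 = 0
  d = 2: 𝟙(2) · μ(722/2) = 1 · 0 = 0
  d = 19: 𝟙(19) · μ(722/19) = 1 · 1 = 1
  d = 38: 𝟙(38) · μ(722/38) = 1 · -1 = -1
  d = 361: 𝟙(361) · μ(722/361) = 1 · -1 = -1
  d = 722: 𝟙(722) · μ(722/722) = 1 · 1 = 1
Summing: (𝟙 * μ)(722) = 0 + 0 + 1 + -1 + -1 + 1 = 0.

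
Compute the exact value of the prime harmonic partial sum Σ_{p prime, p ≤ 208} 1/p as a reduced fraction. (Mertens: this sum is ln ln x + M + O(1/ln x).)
Σ 1/p = 15202313841027497739047080375538859939135227730139536997746371469607707132833646367/7799922041683461553249199106329813876687996789903550945093032474868511536164700810

π(208) = 46, so the primes ≤ 208 are [2, 3, 5, 7, 11, 13, 17, 19, 23, 29, 31, 37, 41, 43, 47, 53, 59, 61, 67, 71, 73, 79, 83, 89, 97, 101, 103, 107, 109, 113, 127, 131, 137, 139, 149, 151, 157, 163, 167, 173, 179, 181, 191, 193, 197, 199]. Summing 1/p over these primes: 15202313841027497739047080375538859939135227730139536997746371469607707132833646367/7799922041683461553249199106329813876687996789903550945093032474868511536164700810 ≈ 1.9490. Mertens estimate ln ln(208) + 0.2615 ≈ 1.9363.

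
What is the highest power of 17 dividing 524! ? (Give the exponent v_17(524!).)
v_17(524!) = 31

Legendre's formula: v_p(n!) = Σ_{k ≥ 1} ⌊n / p^k⌋. For p = 17, n = 524, the terms are:
  ⌊524/17^1⌋ = ⌊524/17⌋ = 30
  ⌊524/17^2⌋ = ⌊524/289⌋ = 1
(the next term ⌊524/17^3⌋ = 0, terminating the sum). Summing: v_17(524!) = 30 + 1 = 31.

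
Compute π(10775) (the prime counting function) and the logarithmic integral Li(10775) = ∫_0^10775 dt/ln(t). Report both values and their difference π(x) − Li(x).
π(10775) = 1312;  Li(10775) ≈ 1329.94;  π(x) − Li(x) ≈ -17.94.

Direct count of primes ≤ 10775 gives π(10775) = 1312. Numerical evaluation of the logarithmic integral gives Li(10775) ≈ 1329.94. The difference π(x) − Li(x) ≈ -17.94 is typically negative for small/moderate x (Li(x) overestimates), though Littlewood's theorem shows this sign changes infinitely often.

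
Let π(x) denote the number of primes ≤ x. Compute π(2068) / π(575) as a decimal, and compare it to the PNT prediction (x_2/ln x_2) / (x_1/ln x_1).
π(2068)/π(575) = 311/105 ≈ 2.9619;  PNT prediction ≈ 2.9935.

π(575) = 105 and π(2068) = 311, so π(2068)/π(575) ≈ 2.9619. The PNT-predicted ratio is (2068/ln(2068)) / (575/ln(575)) ≈ 2.9935. The two agree to within a few percent, as expected.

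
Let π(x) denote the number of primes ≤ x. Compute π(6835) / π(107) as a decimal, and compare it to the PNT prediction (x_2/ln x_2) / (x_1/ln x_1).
π(6835)/π(107) = 880/28 ≈ 31.4286;  PNT prediction ≈ 33.8052.

π(107) = 28 and π(6835) = 880, so π(6835)/π(107) ≈ 31.4286. The PNT-predicted ratio is (6835/ln(6835)) / (107/ln(107)) ≈ 33.8052. The two agree to within a few percent, as expected.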